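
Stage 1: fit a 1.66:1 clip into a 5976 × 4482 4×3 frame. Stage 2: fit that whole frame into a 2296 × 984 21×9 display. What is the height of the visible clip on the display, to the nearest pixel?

Inside the 5976×4482 canvas the clip is width-limited at 5976.00 × 3600.00.
Second fit — the 4×3 canvas into 2296×984 spans the height: 1312.00 × 984.00 (×0.2195 from 5976×4482).
The clip scales with it: height 3600.00 × 0.2195 ≈ 790.36.

790 px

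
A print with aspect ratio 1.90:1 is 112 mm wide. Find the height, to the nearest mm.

Height = 112 / 1.900 = 58.95.

59 mm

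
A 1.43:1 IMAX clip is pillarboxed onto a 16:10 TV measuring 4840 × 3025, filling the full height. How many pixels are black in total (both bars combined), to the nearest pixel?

1555606 pixels

Content width = 3025 × 1.430 ≈ 4325.7500 px.
4840 − 4325.7500 = 514.2500 px of bars.
Across the 3025-px span: 514.2500 × 3025 ≈ 1555606 px.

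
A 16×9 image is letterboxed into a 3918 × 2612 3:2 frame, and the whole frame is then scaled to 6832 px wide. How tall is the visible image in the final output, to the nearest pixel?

At 3918×2612 the image is width-limited, so height = 3918 × 9/16 ≈ 2203.88 px.
Resizing to 6832 px wide multiplies everything by 1.7437: 2203.88 → 3843.00 px.

3843 px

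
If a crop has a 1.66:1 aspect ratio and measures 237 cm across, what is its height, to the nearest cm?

At 1.66:1, 237 / 1.660 ≈ 142.77.

143 cm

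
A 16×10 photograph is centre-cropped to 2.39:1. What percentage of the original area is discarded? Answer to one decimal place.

33.1%

2.39:1 is wider than 16×10, so the crop keeps the full width and trims the height.
(1.600)/(2.390) ≈ 0.669 of the area survives, leaving 33.05% discarded.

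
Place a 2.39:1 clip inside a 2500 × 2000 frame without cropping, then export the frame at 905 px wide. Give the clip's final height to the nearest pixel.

379 px

In the 2500×2000 frame the clip fills the width: height = 2500 / 2.390 ≈ 1046.03 px.
Scaling 2500 → 905 is ×0.3620, so the height becomes 1046.03 × 0.3620 ≈ 378.66 px.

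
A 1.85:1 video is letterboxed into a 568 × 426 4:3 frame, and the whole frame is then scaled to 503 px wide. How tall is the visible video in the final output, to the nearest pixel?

Fitted into 568×426, the video spans the width; its height is 568 / 1.850 ≈ 307.03 px.
The frame scales by 503/568 = 0.8856; 307.03 × 0.8856 ≈ 271.89 px.

272 px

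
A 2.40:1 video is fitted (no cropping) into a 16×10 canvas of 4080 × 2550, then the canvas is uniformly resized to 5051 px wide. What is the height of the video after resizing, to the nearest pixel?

In the 4080×2550 frame the video fills the width: height = 4080 / 2.400 ≈ 1700.00 px.
Scaling 4080 → 5051 is ×1.2380, so the height becomes 1700.00 × 1.2380 ≈ 2104.58 px.

2105 px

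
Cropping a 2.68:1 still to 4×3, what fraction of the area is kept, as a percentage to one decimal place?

49.8%

4×3 is narrower than 2.68:1, so the crop keeps the full height and trims the width.
Fraction kept = (1.333)/(2.680) ≈ 49.75%.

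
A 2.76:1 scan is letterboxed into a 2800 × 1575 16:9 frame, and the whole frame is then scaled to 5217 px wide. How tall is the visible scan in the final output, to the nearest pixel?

At 2800×1575 the scan is width-limited, so height = 2800 / 2.760 ≈ 1014.49 px.
The frame scales by 5217/2800 = 1.8632; 1014.49 × 1.8632 ≈ 1890.22 px.

1890 px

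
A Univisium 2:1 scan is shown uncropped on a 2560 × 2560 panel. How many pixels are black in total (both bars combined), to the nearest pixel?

3276800 pixels

Univisium 2:1 (2.000) > square (1.000), so the scan fills the width.
That makes the image 1280.0000 px tall (2560 × 1/2).
2560 − 1280.0000 = 1280.0000 px of bars.
Across the 2560-px span: 1280.0000 × 2560 ≈ 3276800 px.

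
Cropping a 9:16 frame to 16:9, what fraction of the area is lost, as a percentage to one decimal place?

Going from 9:16 to 16:9 means cutting height while keeping width.
Area ratio = (0.562)/(1.778) = 31.64%; the remaining 68.36% is cropped out.

68.4%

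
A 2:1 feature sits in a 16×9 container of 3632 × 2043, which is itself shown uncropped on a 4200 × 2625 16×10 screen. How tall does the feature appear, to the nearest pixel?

First fit — 2:1 into 3632×2043 spans the width: 3632.00 × 1816.00.
The 16×9 canvas is width-limited in 4200×2625, giving 4200.00 × 2362.50; scale factor 1.1564.
So the feature's height is 1816.00 × 1.1564 ≈ 2100.00.

2100 px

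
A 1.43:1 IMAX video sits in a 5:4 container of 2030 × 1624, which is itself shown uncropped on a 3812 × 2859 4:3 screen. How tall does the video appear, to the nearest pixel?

First fit — 1.43:1 IMAX into 2030×1624 spans the width: 2030.00 × 1419.58.
The 5:4 canvas is height-limited in 3812×2859, giving 3573.75 × 2859.00; scale factor 1.7605.
The video scales with it: height 1419.58 × 1.7605 ≈ 2499.13.

2499 px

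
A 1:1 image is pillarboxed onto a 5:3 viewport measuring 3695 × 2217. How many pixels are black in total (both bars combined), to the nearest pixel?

3276726 pixels

1:1 (1.000) < 5:3 (1.667), so the image fills the height.
Content width = 2217 × 1/1 ≈ 2217.0000 px.
Black = 3695 − 2217.0000 = 1478.0000 px.
That's 1478.0000 × 2217 ≈ 3276726 black pixels.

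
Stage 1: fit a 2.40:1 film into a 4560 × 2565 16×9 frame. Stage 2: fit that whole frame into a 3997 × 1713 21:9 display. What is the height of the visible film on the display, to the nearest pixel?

Inside the 4560×2565 canvas the film is width-limited at 4560.00 × 1900.00.
Second fit — the 16×9 canvas into 3997×1713 spans the height: 3045.33 × 1713.00 (×0.6678 from 4560×2565).
Applying the same ×0.6678: 1900.00 → 1268.89.

1269 px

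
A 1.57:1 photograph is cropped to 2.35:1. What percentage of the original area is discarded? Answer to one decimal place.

33.2%

Going from 1.57:1 to 2.35:1 means cutting height while keeping width.
(1.570)/(2.350) ≈ 0.668 of the area survives, leaving 33.19% discarded.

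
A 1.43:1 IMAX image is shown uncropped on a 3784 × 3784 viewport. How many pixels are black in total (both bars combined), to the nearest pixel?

4305610 pixels

Since 1.430 > 1.000, the image is width-limited.
Content height = 3784 / 1.430 ≈ 2646.1538 px.
Leftover height: 3784 − 2646.1538 = 1137.8462 px.
Across the 3784-px span: 1137.8462 × 3784 ≈ 4305610 px.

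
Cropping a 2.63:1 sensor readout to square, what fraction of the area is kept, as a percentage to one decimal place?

38.0%

Going from 2.63:1 to square means cutting width while keeping height.
Fraction kept = (1.000)/(2.630) ≈ 38.02%.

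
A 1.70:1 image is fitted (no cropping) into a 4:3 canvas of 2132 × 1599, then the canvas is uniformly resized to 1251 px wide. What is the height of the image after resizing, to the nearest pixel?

736 px

Fitted into 2132×1599, the image spans the width; its height is 2132 / 1.700 ≈ 1254.12 px.
Resizing to 1251 px wide multiplies everything by 0.5868: 1254.12 → 735.88 px.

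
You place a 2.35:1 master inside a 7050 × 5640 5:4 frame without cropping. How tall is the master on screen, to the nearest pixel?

3000 px

2.35:1 is wider than 5:4, so it spans the full width.
The master is 7050 / 2.350 ≈ 3000.00 px tall.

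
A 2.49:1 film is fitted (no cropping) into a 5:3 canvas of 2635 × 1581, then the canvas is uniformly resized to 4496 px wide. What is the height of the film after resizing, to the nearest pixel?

At 2635×1581 the film is width-limited, so height = 2635 / 2.490 ≈ 1058.23 px.
Resizing to 4496 px wide multiplies everything by 1.7063: 1058.23 → 1805.62 px.

1806 px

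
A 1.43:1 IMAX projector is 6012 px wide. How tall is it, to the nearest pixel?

4204 px

Height = 6012 / 1.430 = 4204.20.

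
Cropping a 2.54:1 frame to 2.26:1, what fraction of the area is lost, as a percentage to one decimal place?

The height stays; only width is cut (since 2.26:1 is narrower than 2.54:1).
Area ratio = (2.260)/(2.540) = 88.98%; the remaining 11.02% is cropped out.

11.0%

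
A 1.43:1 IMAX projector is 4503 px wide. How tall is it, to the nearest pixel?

3149 px

At 1.43:1 IMAX, 4503 / 1.430 ≈ 3148.95.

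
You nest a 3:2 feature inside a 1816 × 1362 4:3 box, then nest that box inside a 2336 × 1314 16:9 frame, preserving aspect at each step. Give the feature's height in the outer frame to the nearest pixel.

1168 px

3:2 in 1816×1362: fills the width, so the feature is 1816.00 × 1210.67.
4:3 in 2336×1314: fills the height, so the intermediate becomes 1752.00 × 1314.00 — a scale of ×0.9648.
So the feature's height is 1210.67 × 0.9648 ≈ 1168.00.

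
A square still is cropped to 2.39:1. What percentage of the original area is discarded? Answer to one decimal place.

2.39:1 is wider than square, so the crop keeps the full width and trims the height.
Fraction kept = (1.000)/(2.390) ≈ 41.84%, so 58.16% is lost.

58.2%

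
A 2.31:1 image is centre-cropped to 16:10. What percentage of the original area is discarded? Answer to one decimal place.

30.7%

Going from 2.31:1 to 16:10 means cutting width while keeping height.
Area ratio = (1.600)/(2.310) = 69.26%; the remaining 30.74% is cropped out.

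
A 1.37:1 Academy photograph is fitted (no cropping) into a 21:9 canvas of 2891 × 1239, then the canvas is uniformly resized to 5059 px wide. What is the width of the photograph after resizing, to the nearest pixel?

At 2891×1239 the photograph is height-limited, so width = 1239 × 1.370 ≈ 1697.43 px.
The frame scales by 5059/2891 = 1.7499; 1697.43 × 1.7499 ≈ 2970.36 px.

2970 px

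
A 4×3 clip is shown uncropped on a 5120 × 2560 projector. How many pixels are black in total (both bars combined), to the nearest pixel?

4369067 pixels

Since 1.333 < 2.000, the clip is height-limited.
The clip is 2560 × 4/3 ≈ 3413.3333 px wide.
Leftover width: 5120 − 3413.3333 = 1706.6667 px.
Bar area = 1706.6667 × 2560 ≈ 4369067 px.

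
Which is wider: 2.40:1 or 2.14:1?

2.4 and 2.14; 2.4 > 2.14.

2.40:1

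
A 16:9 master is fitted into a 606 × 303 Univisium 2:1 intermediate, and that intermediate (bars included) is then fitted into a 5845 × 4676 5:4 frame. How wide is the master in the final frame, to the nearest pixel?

5196 px

Inside the 606×303 canvas the master is height-limited at 538.67 × 303.00.
Second fit — the Univisium 2:1 canvas into 5845×4676 spans the width: 5845.00 × 2922.50 (×9.6452 from 606×303).
Applying the same ×9.6452: 538.67 → 5195.56.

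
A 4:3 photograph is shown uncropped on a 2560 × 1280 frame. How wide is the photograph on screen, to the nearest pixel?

1707 px

Since 1.333 < 2.000, the photograph is height-limited.
That makes the image 1706.67 px wide (1280 × 4/3).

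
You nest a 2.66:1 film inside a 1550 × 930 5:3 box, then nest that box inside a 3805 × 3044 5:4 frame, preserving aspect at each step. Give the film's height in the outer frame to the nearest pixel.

Inside the 1550×930 canvas the film is width-limited at 1550.00 × 582.71.
The 5:3 canvas is width-limited in 3805×3044, giving 3805.00 × 2283.00; scale factor 2.4548.
Applying the same ×2.4548: 582.71 → 1430.45.

1430 px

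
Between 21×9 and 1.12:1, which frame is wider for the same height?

21×9 = 2.333 and 1.12; 2.333 > 1.12.

21×9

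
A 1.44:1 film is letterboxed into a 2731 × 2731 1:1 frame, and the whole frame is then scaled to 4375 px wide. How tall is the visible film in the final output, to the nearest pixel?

3038 px

At 2731×2731 the film is width-limited, so height = 2731 / 1.440 ≈ 1896.53 px.
Resizing to 4375 px wide multiplies everything by 1.6020: 1896.53 → 3038.19 px.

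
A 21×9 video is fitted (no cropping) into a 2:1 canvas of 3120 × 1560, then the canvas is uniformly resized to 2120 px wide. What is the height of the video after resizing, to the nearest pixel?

909 px

At 3120×1560 the video is width-limited, so height = 3120 × 9/21 ≈ 1337.14 px.
The frame scales by 2120/3120 = 0.6795; 1337.14 × 0.6795 ≈ 908.57 px.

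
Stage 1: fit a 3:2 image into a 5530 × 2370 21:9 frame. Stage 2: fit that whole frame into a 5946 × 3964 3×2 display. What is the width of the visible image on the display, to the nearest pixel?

Inside the 5530×2370 canvas the image is height-limited at 3555.00 × 2370.00.
21:9 in 5946×3964: fills the width, so the intermediate becomes 5946.00 × 2548.29 — a scale of ×1.0752.
Applying the same ×1.0752: 3555.00 → 3822.43.

3822 px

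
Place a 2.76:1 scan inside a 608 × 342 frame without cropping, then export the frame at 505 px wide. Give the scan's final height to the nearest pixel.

183 px

In the 608×342 frame the scan fills the width: height = 608 / 2.760 ≈ 220.29 px.
The frame scales by 505/608 = 0.8306; 220.29 × 0.8306 ≈ 182.97 px.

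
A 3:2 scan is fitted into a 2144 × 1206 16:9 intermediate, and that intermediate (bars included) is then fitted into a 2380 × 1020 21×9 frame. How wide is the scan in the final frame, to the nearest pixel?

1530 px

First fit — 3:2 into 2144×1206 spans the height: 1809.00 × 1206.00.
16:9 in 2380×1020: fills the height, so the intermediate becomes 1813.33 × 1020.00 — a scale of ×0.8458.
The scan scales with it: width 1809.00 × 0.8458 ≈ 1530.00.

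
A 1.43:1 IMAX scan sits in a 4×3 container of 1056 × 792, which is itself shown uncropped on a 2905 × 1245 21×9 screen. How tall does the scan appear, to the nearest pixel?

Inside the 1056×792 canvas the scan is width-limited at 1056.00 × 738.46.
The 4×3 canvas is height-limited in 2905×1245, giving 1660.00 × 1245.00; scale factor 1.5720.
Applying the same ×1.5720: 738.46 → 1160.84.

1161 px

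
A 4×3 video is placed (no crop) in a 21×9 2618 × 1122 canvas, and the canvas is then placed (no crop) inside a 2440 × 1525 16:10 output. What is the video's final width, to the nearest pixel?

1394 px

4×3 in 2618×1122: fills the height, so the video is 1496.00 × 1122.00.
The 21×9 canvas is width-limited in 2440×1525, giving 2440.00 × 1045.71; scale factor 0.9320.
So the video's width is 1496.00 × 0.9320 ≈ 1394.29.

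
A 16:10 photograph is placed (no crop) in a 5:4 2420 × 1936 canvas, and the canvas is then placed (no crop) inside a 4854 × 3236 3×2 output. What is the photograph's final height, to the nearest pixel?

Inside the 2420×1936 canvas the photograph is width-limited at 2420.00 × 1512.50.
Second fit — the 5:4 canvas into 4854×3236 spans the height: 4045.00 × 3236.00 (×1.6715 from 2420×1936).
Applying the same ×1.6715: 1512.50 → 2528.12.

2528 px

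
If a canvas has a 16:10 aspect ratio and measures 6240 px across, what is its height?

Height = 6240 / 16 × 10 = 3900.

3900 px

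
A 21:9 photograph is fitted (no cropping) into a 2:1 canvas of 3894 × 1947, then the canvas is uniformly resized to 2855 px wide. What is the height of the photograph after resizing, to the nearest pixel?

1224 px

Fitted into 3894×1947, the photograph spans the width; its height is 3894 × 9/21 ≈ 1668.86 px.
The frame scales by 2855/3894 = 0.7332; 1668.86 × 0.7332 ≈ 1223.57 px.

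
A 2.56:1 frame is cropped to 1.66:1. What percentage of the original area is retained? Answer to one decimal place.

64.8%

The height stays; only width is cut (since 1.66:1 is narrower than 2.56:1).
(1.660)/(2.560) ≈ 0.648 of the area survives.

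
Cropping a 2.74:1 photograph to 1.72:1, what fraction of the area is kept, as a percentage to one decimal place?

1.72:1 is narrower than 2.74:1, so the crop keeps the full height and trims the width.
Area ratio = (1.720)/(2.740) = 62.77% retained.

62.8%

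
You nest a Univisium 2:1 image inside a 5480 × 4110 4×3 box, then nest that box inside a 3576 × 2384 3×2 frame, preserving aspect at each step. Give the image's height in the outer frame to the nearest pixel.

Inside the 5480×4110 canvas the image is width-limited at 5480.00 × 2740.00.
The 4×3 canvas is height-limited in 3576×2384, giving 3178.67 × 2384.00; scale factor 0.5800.
The image scales with it: height 2740.00 × 0.5800 ≈ 1589.33.

1589 px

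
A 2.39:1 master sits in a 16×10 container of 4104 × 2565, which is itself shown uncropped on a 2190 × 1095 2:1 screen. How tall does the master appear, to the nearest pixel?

733 px

First fit — 2.39:1 into 4104×2565 spans the width: 4104.00 × 1717.15.
The 16×10 canvas is height-limited in 2190×1095, giving 1752.00 × 1095.00; scale factor 0.4269.
Applying the same ×0.4269: 1717.15 → 733.05.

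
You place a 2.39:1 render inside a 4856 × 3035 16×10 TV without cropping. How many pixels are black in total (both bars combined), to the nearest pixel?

2.39:1 (2.390) > 16×10 (1.600), so the render fills the width.
That makes the image 2031.7992 px tall (4856 / 2.390).
3035 − 2031.7992 = 1003.2008 px of bars.
Bar area = 1003.2008 × 4856 ≈ 4871543 px.

4871543 pixels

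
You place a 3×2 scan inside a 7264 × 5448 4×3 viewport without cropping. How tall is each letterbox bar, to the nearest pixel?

303 px

Since 1.500 > 1.333, the scan is width-limited.
The scan is 7264 × 2/3 ≈ 4842.67 px tall.
Leftover height: 5448 − 4842.67 = 605.33 px → 302.67 each side.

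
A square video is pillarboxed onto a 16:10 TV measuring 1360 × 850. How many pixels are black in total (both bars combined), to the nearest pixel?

433500 pixels

square (1.000) < 16:10 (1.600), so the video fills the height.
The video is 850 × 1/1 ≈ 850.0000 px wide.
1360 − 850.0000 = 510.0000 px of bars.
Across the 850-px span: 510.0000 × 850 ≈ 433500 px.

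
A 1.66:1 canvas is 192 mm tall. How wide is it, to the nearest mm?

192 × 1.660 = 318.72.

319 mm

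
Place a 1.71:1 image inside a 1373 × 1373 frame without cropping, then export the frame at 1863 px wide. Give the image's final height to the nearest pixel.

1089 px

Fitted into 1373×1373, the image spans the width; its height is 1373 / 1.710 ≈ 802.92 px.
Scaling 1373 → 1863 is ×1.3569, so the height becomes 802.92 × 1.3569 ≈ 1089.47 px.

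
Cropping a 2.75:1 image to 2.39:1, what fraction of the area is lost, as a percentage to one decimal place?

13.1%

2.39:1 is narrower than 2.75:1, so the crop keeps the full height and trims the width.
Fraction kept = (2.390)/(2.750) ≈ 86.91%, so 13.09% is lost.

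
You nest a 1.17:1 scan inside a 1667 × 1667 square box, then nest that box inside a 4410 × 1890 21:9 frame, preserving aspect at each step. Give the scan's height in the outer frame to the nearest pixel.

Inside the 1667×1667 canvas the scan is width-limited at 1667.00 × 1424.79.
Second fit — the square canvas into 4410×1890 spans the height: 1890.00 × 1890.00 (×1.1338 from 1667×1667).
The scan scales with it: height 1424.79 × 1.1338 ≈ 1615.38.

1615 px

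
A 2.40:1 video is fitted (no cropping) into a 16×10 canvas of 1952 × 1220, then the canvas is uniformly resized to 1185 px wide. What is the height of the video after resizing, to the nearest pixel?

494 px

In the 1952×1220 frame the video fills the width: height = 1952 / 2.400 ≈ 813.33 px.
Resizing to 1185 px wide multiplies everything by 0.6071: 813.33 → 493.75 px.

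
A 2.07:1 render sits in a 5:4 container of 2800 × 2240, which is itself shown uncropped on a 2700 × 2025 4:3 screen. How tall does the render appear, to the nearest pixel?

2.07:1 in 2800×2240: fills the width, so the render is 2800.00 × 1352.66.
5:4 in 2700×2025: fills the height, so the intermediate becomes 2531.25 × 2025.00 — a scale of ×0.9040.
Applying the same ×0.9040: 1352.66 → 1222.83.

1223 px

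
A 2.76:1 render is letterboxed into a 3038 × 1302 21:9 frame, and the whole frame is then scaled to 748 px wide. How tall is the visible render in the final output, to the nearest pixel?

271 px

At 3038×1302 the render is width-limited, so height = 3038 / 2.760 ≈ 1100.72 px.
Scaling 3038 → 748 is ×0.2462, so the height becomes 1100.72 × 0.2462 ≈ 271.01 px.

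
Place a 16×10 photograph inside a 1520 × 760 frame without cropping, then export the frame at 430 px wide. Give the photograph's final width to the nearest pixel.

344 px

In the 1520×760 frame the photograph fills the height: width = 760 × 16/10 ≈ 1216.00 px.
Resizing to 430 px wide multiplies everything by 0.2829: 1216.00 → 344.00 px.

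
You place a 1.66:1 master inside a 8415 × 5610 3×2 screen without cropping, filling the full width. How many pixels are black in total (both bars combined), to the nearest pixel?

4550183 pixels

Content height = 8415 / 1.660 ≈ 5069.2771 px.
Black = 5610 − 5069.2771 = 540.7229 px.
Across the 8415-px span: 540.7229 × 8415 ≈ 4550183 px.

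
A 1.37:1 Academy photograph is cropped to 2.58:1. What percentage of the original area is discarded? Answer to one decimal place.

2.58:1 is wider than 1.37:1 Academy, so the crop keeps the full width and trims the height.
Area ratio = (1.370)/(2.580) = 53.10%; the remaining 46.90% is cropped out.

46.9%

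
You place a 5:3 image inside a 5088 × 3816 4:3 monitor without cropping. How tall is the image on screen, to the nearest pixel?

3053 px

5:3 is wider than 4:3, so it spans the full width.
Content height = 5088 × 3/5 ≈ 3052.80 px.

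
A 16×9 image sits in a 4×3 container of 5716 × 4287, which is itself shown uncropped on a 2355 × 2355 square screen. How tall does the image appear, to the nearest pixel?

First fit — 16×9 into 5716×4287 spans the width: 5716.00 × 3215.25.
Second fit — the 4×3 canvas into 2355×2355 spans the width: 2355.00 × 1766.25 (×0.4120 from 5716×4287).
So the image's height is 3215.25 × 0.4120 ≈ 1324.69.

1325 px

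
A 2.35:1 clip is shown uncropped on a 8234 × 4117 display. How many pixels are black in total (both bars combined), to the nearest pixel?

2.35:1 is wider than 2:1, so it spans the full width.
That makes the image 3503.8298 px tall (8234 / 2.350).
Leftover height: 4117 − 3503.8298 = 613.1702 px.
Across the 8234-px span: 613.1702 × 8234 ≈ 5048844 px.

5048844 pixels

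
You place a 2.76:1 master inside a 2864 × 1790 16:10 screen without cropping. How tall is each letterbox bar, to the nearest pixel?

376 px

2.76:1 is wider than 16:10, so it spans the full width.
The master is 2864 / 2.760 ≈ 1037.68 px tall.
Black = 1790 − 1037.68 = 752.32 px, or 376.16 per bar.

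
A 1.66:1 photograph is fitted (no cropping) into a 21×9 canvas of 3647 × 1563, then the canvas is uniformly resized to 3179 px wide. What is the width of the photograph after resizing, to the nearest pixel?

2262 px

At 3647×1563 the photograph is height-limited, so width = 1563 × 1.660 ≈ 2594.58 px.
The frame scales by 3179/3647 = 0.8717; 2594.58 × 0.8717 ≈ 2261.63 px.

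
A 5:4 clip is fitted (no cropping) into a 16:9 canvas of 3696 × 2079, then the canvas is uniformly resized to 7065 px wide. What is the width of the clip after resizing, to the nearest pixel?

At 3696×2079 the clip is height-limited, so width = 2079 × 5/4 ≈ 2598.75 px.
The frame scales by 7065/3696 = 1.9115; 2598.75 × 1.9115 ≈ 4967.58 px.

4968 px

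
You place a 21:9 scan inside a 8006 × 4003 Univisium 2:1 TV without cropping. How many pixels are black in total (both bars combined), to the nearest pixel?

Since 2.333 > 2.000, the scan is width-limited.
The scan is 8006 × 9/21 ≈ 3431.1429 px tall.
Leftover height: 4003 − 3431.1429 = 571.8571 px.
Across the 8006-px span: 571.8571 × 8006 ≈ 4578288 px.

4578288 pixels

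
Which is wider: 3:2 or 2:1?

3:2 = 1.5 and 2; 2 > 1.5.

2:1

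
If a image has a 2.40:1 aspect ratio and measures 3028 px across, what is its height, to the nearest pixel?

Height = 3028 / 2.400 = 1261.67.

1262 px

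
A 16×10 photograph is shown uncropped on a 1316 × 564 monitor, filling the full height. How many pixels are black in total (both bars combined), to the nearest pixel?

That makes the image 902.4000 px wide (564 × 16/10).
1316 − 902.4000 = 413.6000 px of bars.
Bar area = 413.6000 × 564 ≈ 233270 px.

233270 pixels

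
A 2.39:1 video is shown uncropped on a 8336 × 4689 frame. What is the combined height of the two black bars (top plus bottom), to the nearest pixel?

1201 px

Since 2.390 > 1.778, the video is width-limited.
The video is 8336 / 2.390 ≈ 3487.87 px tall.
4689 − 3487.87 = 1201.13 px of bars.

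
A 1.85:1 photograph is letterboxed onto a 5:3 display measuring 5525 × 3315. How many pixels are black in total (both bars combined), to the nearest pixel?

Since 1.850 > 1.667, the photograph is width-limited.
Content height = 5525 / 1.850 ≈ 2986.4865 px.
Leftover height: 3315 − 2986.4865 = 328.5135 px.
Across the 5525-px span: 328.5135 × 5525 ≈ 1815037 px.

1815037 pixels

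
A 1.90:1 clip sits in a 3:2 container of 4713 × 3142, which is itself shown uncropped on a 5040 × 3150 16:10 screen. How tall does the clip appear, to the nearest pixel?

2487 px

Inside the 4713×3142 canvas the clip is width-limited at 4713.00 × 2480.53.
The 3:2 canvas is height-limited in 5040×3150, giving 4725.00 × 3150.00; scale factor 1.0025.
So the clip's height is 2480.53 × 1.0025 ≈ 2486.84.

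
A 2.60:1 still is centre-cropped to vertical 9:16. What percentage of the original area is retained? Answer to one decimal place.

Going from 2.60:1 to vertical 9:16 means cutting width while keeping height.
Area ratio = (0.562)/(2.600) = 21.63% retained.

21.6%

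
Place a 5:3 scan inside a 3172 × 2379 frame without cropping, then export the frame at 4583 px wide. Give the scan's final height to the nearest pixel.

Fitted into 3172×2379, the scan spans the width; its height is 3172 × 3/5 ≈ 1903.20 px.
Scaling 3172 → 4583 is ×1.4448, so the height becomes 1903.20 × 1.4448 ≈ 2749.80 px.

2750 px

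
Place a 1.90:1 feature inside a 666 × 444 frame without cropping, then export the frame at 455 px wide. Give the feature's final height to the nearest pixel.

Fitted into 666×444, the feature spans the width; its height is 666 / 1.900 ≈ 350.53 px.
Resizing to 455 px wide multiplies everything by 0.6832: 350.53 → 239.47 px.

239 px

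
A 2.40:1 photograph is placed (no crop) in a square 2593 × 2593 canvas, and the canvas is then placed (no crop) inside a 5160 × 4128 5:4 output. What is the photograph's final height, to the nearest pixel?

1720 px

First fit — 2.40:1 into 2593×2593 spans the width: 2593.00 × 1080.42.
square in 5160×4128: fills the height, so the intermediate becomes 4128.00 × 4128.00 — a scale of ×1.5920.
So the photograph's height is 1080.42 × 1.5920 ≈ 1720.00.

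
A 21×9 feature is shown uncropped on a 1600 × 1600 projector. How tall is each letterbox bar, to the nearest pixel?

457 px

Since 2.333 > 1.000, the feature is width-limited.
Content height = 1600 × 9/21 ≈ 685.71 px.
Black = 1600 − 685.71 = 914.29 px, or 457.14 per bar.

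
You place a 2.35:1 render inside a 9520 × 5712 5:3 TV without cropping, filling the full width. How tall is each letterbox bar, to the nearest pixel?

830 px

Content height = 9520 / 2.350 ≈ 4051.06 px.
5712 − 4051.06 = 1660.94 px of bars (830.47 each).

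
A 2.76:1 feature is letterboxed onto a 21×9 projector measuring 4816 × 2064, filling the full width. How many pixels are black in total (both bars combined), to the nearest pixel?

The feature is 4816 / 2.760 ≈ 1744.9275 px tall.
2064 − 1744.9275 = 319.0725 px of bars.
That's 319.0725 × 4816 ≈ 1536653 black pixels.

1536653 pixels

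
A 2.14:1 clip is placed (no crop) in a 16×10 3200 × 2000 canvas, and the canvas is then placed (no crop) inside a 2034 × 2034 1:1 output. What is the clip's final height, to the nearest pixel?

950 px

Inside the 3200×2000 canvas the clip is width-limited at 3200.00 × 1495.33.
The 16×10 canvas is width-limited in 2034×2034, giving 2034.00 × 1271.25; scale factor 0.6356.
Applying the same ×0.6356: 1495.33 → 950.47.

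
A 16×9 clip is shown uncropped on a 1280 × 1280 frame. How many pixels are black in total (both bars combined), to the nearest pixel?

716800 pixels

16×9 (1.778) > 1:1 (1.000), so the clip fills the width.
That makes the image 720.0000 px tall (1280 × 9/16).
Leftover height: 1280 − 720.0000 = 560.0000 px.
Across the 1280-px span: 560.0000 × 1280 ≈ 716800 px.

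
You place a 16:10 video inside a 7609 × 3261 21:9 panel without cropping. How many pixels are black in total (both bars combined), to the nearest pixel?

7798355 pixels

16:10 (1.600) < 21:9 (2.333), so the video fills the height.
The video is 3261 × 16/10 ≈ 5217.6000 px wide.
7609 − 5217.6000 = 2391.4000 px of bars.
That's 2391.4000 × 3261 ≈ 7798355 black pixels.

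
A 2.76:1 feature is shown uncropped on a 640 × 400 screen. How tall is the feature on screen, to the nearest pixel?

232 px

Since 2.760 > 1.600, the feature is width-limited.
Content height = 640 / 2.760 ≈ 231.88 px.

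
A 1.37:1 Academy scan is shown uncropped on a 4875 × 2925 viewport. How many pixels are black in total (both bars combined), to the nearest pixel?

2538169 pixels

Since 1.370 < 1.667, the scan is height-limited.
The scan is 2925 × 1.370 ≈ 4007.2500 px wide.
4875 − 4007.2500 = 867.7500 px of bars.
Across the 2925-px span: 867.7500 × 2925 ≈ 2538169 px.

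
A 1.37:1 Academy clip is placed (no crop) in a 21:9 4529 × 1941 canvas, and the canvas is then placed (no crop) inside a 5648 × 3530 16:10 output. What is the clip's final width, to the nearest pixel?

1.37:1 Academy in 4529×1941: fills the height, so the clip is 2659.17 × 1941.00.
21:9 in 5648×3530: fills the width, so the intermediate becomes 5648.00 × 2420.57 — a scale of ×1.2471.
So the clip's width is 2659.17 × 1.2471 ≈ 3316.18.

3316 px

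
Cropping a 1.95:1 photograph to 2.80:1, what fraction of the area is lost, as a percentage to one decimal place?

The width stays; only height is cut (since 2.80:1 is wider than 1.95:1).
Fraction kept = (1.950)/(2.800) ≈ 69.64%, so 30.36% is lost.

30.4%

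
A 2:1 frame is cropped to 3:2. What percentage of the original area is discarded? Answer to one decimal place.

3:2 is narrower than 2:1, so the crop keeps the full height and trims the width.
(1.500)/(2.000) ≈ 0.750 of the area survives, leaving 25.00% discarded.

25.0%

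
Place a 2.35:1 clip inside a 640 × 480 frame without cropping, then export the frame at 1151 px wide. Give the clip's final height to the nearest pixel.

In the 640×480 frame the clip fills the width: height = 640 / 2.350 ≈ 272.34 px.
Resizing to 1151 px wide multiplies everything by 1.7984: 272.34 → 489.79 px.

490 px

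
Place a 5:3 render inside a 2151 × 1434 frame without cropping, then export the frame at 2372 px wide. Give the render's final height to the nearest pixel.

1423 px

At 2151×1434 the render is width-limited, so height = 2151 × 3/5 ≈ 1290.60 px.
The frame scales by 2372/2151 = 1.1027; 1290.60 × 1.1027 ≈ 1423.20 px.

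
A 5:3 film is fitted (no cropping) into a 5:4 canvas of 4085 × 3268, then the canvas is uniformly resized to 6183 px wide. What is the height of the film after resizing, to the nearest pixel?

3710 px

In the 4085×3268 frame the film fills the width: height = 4085 × 3/5 ≈ 2451.00 px.
The frame scales by 6183/4085 = 1.5136; 2451.00 × 1.5136 ≈ 3709.80 px.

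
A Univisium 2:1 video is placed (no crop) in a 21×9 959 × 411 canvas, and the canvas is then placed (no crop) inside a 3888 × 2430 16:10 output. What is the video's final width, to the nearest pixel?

First fit — Univisium 2:1 into 959×411 spans the height: 822.00 × 411.00.
The 21×9 canvas is width-limited in 3888×2430, giving 3888.00 × 1666.29; scale factor 4.0542.
So the video's width is 822.00 × 4.0542 ≈ 3332.57.

3333 px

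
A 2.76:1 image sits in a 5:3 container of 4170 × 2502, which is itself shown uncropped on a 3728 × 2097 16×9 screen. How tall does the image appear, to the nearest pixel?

First fit — 2.76:1 into 4170×2502 spans the width: 4170.00 × 1510.87.
The 5:3 canvas is height-limited in 3728×2097, giving 3495.00 × 2097.00; scale factor 0.8381.
So the image's height is 1510.87 × 0.8381 ≈ 1266.30.

1266 px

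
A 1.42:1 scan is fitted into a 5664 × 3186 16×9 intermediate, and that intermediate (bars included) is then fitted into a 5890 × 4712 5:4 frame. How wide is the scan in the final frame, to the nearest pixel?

4705 px

1.42:1 in 5664×3186: fills the height, so the scan is 4524.12 × 3186.00.
16×9 in 5890×4712: fills the width, so the intermediate becomes 5890.00 × 3313.12 — a scale of ×1.0399.
So the scan's width is 4524.12 × 1.0399 ≈ 4704.64.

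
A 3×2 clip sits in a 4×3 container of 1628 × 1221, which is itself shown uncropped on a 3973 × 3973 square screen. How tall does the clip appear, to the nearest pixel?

Inside the 1628×1221 canvas the clip is width-limited at 1628.00 × 1085.33.
Second fit — the 4×3 canvas into 3973×3973 spans the width: 3973.00 × 2979.75 (×2.4404 from 1628×1221).
Applying the same ×2.4404: 1085.33 → 2648.67.

2649 px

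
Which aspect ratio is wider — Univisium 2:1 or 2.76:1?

2.76:1

Univisium 2:1 = 2 and 2.76; 2.76 > 2.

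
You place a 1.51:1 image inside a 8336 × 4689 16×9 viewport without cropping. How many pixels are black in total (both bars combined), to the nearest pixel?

5887555 pixels

1.51:1 is narrower than 16×9, so it spans the full height.
That makes the image 7080.3900 px wide (4689 × 1.510).
Black = 8336 − 7080.3900 = 1255.6100 px.
That's 1255.6100 × 4689 ≈ 5887555 black pixels.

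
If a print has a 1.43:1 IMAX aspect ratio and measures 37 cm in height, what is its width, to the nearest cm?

37 × 1.430 = 52.91.

53 cm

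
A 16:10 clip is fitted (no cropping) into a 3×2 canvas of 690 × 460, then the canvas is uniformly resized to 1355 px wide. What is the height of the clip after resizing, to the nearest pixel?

847 px

In the 690×460 frame the clip fills the width: height = 690 × 10/16 ≈ 431.25 px.
Scaling 690 → 1355 is ×1.9638, so the height becomes 431.25 × 1.9638 ≈ 846.88 px.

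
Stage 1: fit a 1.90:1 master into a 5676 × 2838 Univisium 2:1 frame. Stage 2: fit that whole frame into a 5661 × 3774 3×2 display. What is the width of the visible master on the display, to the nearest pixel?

5378 px

First fit — 1.90:1 into 5676×2838 spans the height: 5392.20 × 2838.00.
Univisium 2:1 in 5661×3774: fills the width, so the intermediate becomes 5661.00 × 2830.50 — a scale of ×0.9974.
The master scales with it: width 5392.20 × 0.9974 ≈ 5377.95.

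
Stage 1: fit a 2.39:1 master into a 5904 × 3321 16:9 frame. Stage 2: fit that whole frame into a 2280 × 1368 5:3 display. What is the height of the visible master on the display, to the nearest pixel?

954 px

2.39:1 in 5904×3321: fills the width, so the master is 5904.00 × 2470.29.
16:9 in 2280×1368: fills the width, so the intermediate becomes 2280.00 × 1282.50 — a scale of ×0.3862.
So the master's height is 2470.29 × 0.3862 ≈ 953.97.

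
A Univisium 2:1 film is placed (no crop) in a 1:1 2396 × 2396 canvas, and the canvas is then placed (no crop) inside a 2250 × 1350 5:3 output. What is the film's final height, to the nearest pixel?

Univisium 2:1 in 2396×2396: fills the width, so the film is 2396.00 × 1198.00.
The 1:1 canvas is height-limited in 2250×1350, giving 1350.00 × 1350.00; scale factor 0.5634.
Applying the same ×0.5634: 1198.00 → 675.00.

675 px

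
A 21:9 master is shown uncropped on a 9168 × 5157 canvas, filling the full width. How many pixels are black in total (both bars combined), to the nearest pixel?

11256994 pixels

The master is 9168 × 9/21 ≈ 3929.1429 px tall.
Black = 5157 − 3929.1429 = 1227.8571 px.
That's 1227.8571 × 9168 ≈ 11256994 black pixels.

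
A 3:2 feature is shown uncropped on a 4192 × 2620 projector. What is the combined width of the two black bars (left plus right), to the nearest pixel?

3:2 (1.500) < 16:10 (1.600), so the feature fills the height.
Content width = 2620 × 3/2 ≈ 3930.00 px.
Black = 4192 − 3930.00 = 262.00 px.

262 px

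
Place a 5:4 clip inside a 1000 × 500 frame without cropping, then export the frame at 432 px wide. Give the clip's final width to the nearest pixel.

In the 1000×500 frame the clip fills the height: width = 500 × 5/4 ≈ 625.00 px.
Scaling 1000 → 432 is ×0.4320, so the width becomes 625.00 × 0.4320 ≈ 270.00 px.

270 px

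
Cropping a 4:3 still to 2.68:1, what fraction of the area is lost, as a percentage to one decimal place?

50.2%

2.68:1 is wider than 4:3, so the crop keeps the full width and trims the height.
(1.333)/(2.680) ≈ 0.498 of the area survives, leaving 50.25% discarded.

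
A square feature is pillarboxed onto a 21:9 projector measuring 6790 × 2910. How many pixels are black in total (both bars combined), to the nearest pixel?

Since 1.000 < 2.333, the feature is height-limited.
That makes the image 2910.0000 px wide (2910 × 1/1).
Leftover width: 6790 − 2910.0000 = 3880.0000 px.
Bar area = 3880.0000 × 2910 ≈ 11290800 px.

11290800 pixels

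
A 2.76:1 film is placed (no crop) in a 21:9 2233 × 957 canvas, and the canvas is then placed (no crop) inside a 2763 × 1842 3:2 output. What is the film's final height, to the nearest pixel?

1001 px

Inside the 2233×957 canvas the film is width-limited at 2233.00 × 809.06.
21:9 in 2763×1842: fills the width, so the intermediate becomes 2763.00 × 1184.14 — a scale of ×1.2373.
So the film's height is 809.06 × 1.2373 ≈ 1001.09.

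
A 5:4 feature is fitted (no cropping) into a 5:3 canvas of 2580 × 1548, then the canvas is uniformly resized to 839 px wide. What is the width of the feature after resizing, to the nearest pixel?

Fitted into 2580×1548, the feature spans the height; its width is 1548 × 5/4 ≈ 1935.00 px.
Scaling 2580 → 839 is ×0.3252, so the width becomes 1935.00 × 0.3252 ≈ 629.25 px.

629 px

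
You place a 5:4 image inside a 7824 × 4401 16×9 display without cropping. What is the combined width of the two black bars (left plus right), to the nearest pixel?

5:4 is narrower than 16×9, so it spans the full height.
The image is 4401 × 5/4 ≈ 5501.25 px wide.
Black = 7824 − 5501.25 = 2322.75 px.

2323 px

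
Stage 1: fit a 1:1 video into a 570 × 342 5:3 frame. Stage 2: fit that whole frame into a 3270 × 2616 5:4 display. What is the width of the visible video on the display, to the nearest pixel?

Inside the 570×342 canvas the video is height-limited at 342.00 × 342.00.
5:3 in 3270×2616: fills the width, so the intermediate becomes 3270.00 × 1962.00 — a scale of ×5.7368.
The video scales with it: width 342.00 × 5.7368 ≈ 1962.00.

1962 px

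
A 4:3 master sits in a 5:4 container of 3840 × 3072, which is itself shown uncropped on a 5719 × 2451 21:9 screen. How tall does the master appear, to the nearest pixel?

First fit — 4:3 into 3840×3072 spans the width: 3840.00 × 2880.00.
5:4 in 5719×2451: fills the height, so the intermediate becomes 3063.75 × 2451.00 — a scale of ×0.7979.
So the master's height is 2880.00 × 0.7979 ≈ 2297.81.

2298 px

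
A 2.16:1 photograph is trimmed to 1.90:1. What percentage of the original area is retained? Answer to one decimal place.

Going from 2.16:1 to 1.90:1 means cutting width while keeping height.
(1.900)/(2.160) ≈ 0.880 of the area survives.

88.0%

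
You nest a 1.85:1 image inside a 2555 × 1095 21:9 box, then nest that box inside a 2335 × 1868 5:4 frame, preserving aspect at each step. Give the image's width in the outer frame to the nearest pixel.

1851 px

Inside the 2555×1095 canvas the image is height-limited at 2025.75 × 1095.00.
21:9 in 2335×1868: fills the width, so the intermediate becomes 2335.00 × 1000.71 — a scale of ×0.9139.
The image scales with it: width 2025.75 × 0.9139 ≈ 1851.32.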